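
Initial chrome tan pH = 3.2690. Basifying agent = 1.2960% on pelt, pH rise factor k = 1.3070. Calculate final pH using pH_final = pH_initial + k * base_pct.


Formula: pH_final = pH_initial + k * base_pct
Substituting: pH_final = 3.2690 + 1.3070 * 1.2960
Result: 4.9629


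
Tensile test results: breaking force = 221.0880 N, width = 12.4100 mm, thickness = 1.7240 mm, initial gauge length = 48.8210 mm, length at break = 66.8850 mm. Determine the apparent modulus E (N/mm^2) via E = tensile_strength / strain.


TS = F / (w * t) = 221.0880 / (12.4100 * 1.7240) = 10.3337 N/mm^2
strain = (Lf - L0) / L0 = (66.8850 - 48.8210) / 48.8210 = 0.3700
E = TS / strain = 10.3337 / 0.3700 = 27.9286 N/mm^2


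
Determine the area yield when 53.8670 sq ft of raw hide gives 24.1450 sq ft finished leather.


Formula: Yield = finished / raw * 100
Substituting: Yield = 24.1450 / 53.8670 * 100
Result: 44.8234 %


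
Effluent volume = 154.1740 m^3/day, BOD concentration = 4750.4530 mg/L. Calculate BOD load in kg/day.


Formula: BOD_load = volume * conc / 1000
Substituting: BOD_load = 154.1740 * 4750.4530 / 1000
Result: 732.3963 kg/day


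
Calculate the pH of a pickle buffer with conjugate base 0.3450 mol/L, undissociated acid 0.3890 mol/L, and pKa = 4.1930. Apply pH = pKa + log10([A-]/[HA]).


ratio = [A-] / [HA] = 0.3450 / 0.3890 = 0.8869
log10(ratio) = -0.0521305
pH = pKa + log10(ratio) = 4.1930 - 0.0521305 = 4.1409


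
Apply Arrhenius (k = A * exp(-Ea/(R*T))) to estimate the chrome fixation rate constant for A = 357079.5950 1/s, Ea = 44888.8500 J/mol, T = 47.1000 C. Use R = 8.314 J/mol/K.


T_K = T_C + 273.15 = 47.1000 + 273.15 = 320.2500 K
exponent = -Ea / (R * T_K) = -44888.8500 / (8.314 * 320.2500) = -16.8593
k = A * exp(exponent) = 357079.5950 * exp(-16.8593) = 0.0170164 1/s


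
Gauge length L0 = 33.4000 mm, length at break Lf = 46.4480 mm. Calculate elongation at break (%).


Formula: Elongation = (Lf - L0) / L0 * 100
Substituting: Elongation = (46.4480 - 33.4000) / 33.4000 * 100
Result: 39.0659 %


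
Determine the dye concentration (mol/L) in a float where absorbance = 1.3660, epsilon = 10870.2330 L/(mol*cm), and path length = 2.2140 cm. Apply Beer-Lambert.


Formula: c = A / (epsilon * l)
Substituting: c = 1.3660 / (10870.2330 * 2.2140)
Result: 5.6759e-05 mol/L


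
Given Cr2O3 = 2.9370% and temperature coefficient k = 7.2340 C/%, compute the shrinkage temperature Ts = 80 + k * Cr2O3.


Formula: Ts = 80 + k * Cr2O3
Substituting: Ts = 80 + 7.2340 * 2.9370
Result: 101.2463 C


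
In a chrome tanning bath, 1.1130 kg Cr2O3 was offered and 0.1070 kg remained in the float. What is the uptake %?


Formula: Uptake = (offered - residual) / offered * 100
Substituting: Uptake = (1.1130 - 0.1070) / 1.1130 * 100
Result: 90.3863 %


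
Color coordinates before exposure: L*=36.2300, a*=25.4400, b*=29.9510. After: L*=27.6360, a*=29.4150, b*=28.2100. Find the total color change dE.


dL = -8.5940, da = 3.9750, db = -1.7410
dE = sqrt((-8.5940)^2 + 3.9750^2 + (-1.7410)^2) = 9.6275


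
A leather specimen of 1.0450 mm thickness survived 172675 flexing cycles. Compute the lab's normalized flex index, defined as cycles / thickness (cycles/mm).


Formula: Index = cycles / thickness
Substituting: Index = 172675 / 1.0450
Result: 165239.2344 cycles/mm


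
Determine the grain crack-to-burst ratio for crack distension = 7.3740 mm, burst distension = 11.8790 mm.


Formula: Ratio = crack / burst
Substituting: Ratio = 7.3740 / 11.8790
Result: 0.6208


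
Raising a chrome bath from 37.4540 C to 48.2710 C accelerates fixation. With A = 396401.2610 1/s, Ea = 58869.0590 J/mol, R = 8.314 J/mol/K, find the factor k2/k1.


T1 = 37.4540 + 273.15 = 310.6040 K; T2 = 48.2710 + 273.15 = 321.4210 K
k1 = A * exp(-Ea/(R*T1)) = 396401.2610 * exp(-58869.0590/(8.314*310.6040)) = 4.9854e-05 1/s
k2 = A * exp(-Ea/(R*T2)) = 396401.2610 * exp(-58869.0590/(8.314*321.4210)) = 1.0737e-04 1/s
k2/k1 = 1.0737e-04 / 4.9854e-05 = 2.1537


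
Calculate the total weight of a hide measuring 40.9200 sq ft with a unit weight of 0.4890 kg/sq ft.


Formula: Weight = area * weight_per_sqft
Substituting: Weight = 40.9200 * 0.4890
Result: 20.0099 kg


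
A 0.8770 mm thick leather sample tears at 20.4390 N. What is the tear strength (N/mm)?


Formula: Tear strength = force / thickness
Substituting: Tear strength = 20.4390 / 0.8770
Result: 23.3056 N/mm


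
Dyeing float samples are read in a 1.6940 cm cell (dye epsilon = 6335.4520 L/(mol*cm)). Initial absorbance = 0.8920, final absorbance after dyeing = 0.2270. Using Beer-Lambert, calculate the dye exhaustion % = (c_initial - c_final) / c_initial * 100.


c_initial = A_i / (epsilon * l) = 0.8920 / (6335.4520 * 1.6940) = 8.3114e-05 mol/L
c_final = A_f / (epsilon * l) = 0.2270 / (6335.4520 * 1.6940) = 2.1151e-05 mol/L
Exhaustion = (c_initial - c_final) / c_initial * 100 = (8.3114e-05 - 2.1151e-05) / 8.3114e-05 * 100 = 74.5516 %


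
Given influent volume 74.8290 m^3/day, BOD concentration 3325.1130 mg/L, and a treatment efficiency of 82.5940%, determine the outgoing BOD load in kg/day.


Load_in = volume * conc / 1000 = 74.8290 * 3325.1130 / 1000 = 248.8149 kg/day
Removed = Load_in * eff / 100 = 248.8149 * 82.5940 / 100 = 205.5062 kg/day
Load_out = Load_in - Removed = 248.8149 - 205.5062 = 43.3087 kg/day


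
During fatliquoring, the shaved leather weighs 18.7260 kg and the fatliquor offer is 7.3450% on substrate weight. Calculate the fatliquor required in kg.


Formula: Fat = substrate * pct / 100
Substituting: Fat = 18.7260 * 7.3450 / 100
Result: 1.3754 kg


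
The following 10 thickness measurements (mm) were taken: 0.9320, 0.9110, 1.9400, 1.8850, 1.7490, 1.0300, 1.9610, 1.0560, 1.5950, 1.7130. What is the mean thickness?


Formula: Average = sum / n
Substituting: Average = 14.7720 / 10
Result: 1.4772 mm


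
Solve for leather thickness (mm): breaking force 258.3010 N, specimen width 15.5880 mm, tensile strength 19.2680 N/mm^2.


Formula: t = F / (TS * w)
Substituting: t = 258.3010 / (19.2680 * 15.5880)
Result: 0.8600 mm


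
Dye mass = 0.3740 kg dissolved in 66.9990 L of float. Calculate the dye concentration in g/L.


Formula: Conc = dye_mass(kg) / volume(L) * 1000
Substituting: Conc = 0.3740 / 66.9990 * 1000
Result: 5.5822 g/L


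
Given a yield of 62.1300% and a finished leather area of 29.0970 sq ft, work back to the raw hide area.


Formula: raw = finished * 100 / yield
Substituting: raw = 29.0970 * 100 / 62.1300
Result: 46.8324 sq ft


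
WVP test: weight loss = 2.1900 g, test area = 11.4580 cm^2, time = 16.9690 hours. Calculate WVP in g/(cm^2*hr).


Formula: WVP = loss / (area * time)
Substituting: WVP = 2.1900 / (11.4580 * 16.9690)
Result: 0.0112636 g/(cm^2*hr)


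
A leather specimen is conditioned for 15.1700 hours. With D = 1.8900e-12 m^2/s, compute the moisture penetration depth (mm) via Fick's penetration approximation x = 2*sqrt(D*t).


t = 15.1700 hr * 3600 = 54612.0000 s
D * t = 1.8900e-12 * 54612.0000 = 1.0322e-07
x = 2 * sqrt(D*t) = 2 * sqrt(1.0322e-07) = 6.4255e-04 m = 0.6425 mm


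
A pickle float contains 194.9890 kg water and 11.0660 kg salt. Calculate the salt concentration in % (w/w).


Formula: Conc = salt / (water + salt) * 100
Substituting: Conc = 11.0660 / (194.9890 + 11.0660) * 100
Result: 5.3704 %


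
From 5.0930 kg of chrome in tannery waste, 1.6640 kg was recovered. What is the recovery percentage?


Formula: Recovery = recovered / input * 100
Substituting: Recovery = 1.6640 / 5.0930 * 100
Result: 32.6723 %


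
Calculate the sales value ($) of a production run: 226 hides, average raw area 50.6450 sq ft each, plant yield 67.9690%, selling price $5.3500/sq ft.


Raw_total = N * avg_area = 226 * 50.6450 = 11445.7700 sq ft
Finished = Raw_total * yield / 100 = 11445.7700 * 67.9690 / 100 = 7779.5754 sq ft
Value = Finished * price = 7779.5754 * 5.3500 = 41620.7285 $


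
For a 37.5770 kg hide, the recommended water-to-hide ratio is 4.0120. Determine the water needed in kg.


Formula: Water = hide_weight * ratio
Substituting: Water = 37.5770 * 4.0120
Result: 150.7589 kg


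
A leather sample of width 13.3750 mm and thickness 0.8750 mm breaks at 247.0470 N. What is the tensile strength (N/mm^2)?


Formula: TS = force / (width * thickness)
Substituting: TS = 247.0470 / (13.3750 * 0.8750)
Result: 21.1095 N/mm^2


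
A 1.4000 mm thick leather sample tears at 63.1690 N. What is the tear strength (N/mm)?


Formula: Tear strength = force / thickness
Substituting: Tear strength = 63.1690 / 1.4000
Result: 45.1207 N/mm


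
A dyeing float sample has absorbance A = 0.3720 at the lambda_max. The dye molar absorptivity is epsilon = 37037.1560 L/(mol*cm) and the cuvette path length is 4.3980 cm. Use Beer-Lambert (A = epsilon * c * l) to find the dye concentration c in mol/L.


Formula: c = A / (epsilon * l)
Substituting: c = 0.3720 / (37037.1560 * 4.3980)
Result: 2.2838e-06 mol/L


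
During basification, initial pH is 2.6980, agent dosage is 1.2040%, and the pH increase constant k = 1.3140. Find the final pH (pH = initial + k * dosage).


Formula: pH_final = pH_initial + k * base_pct
Substituting: pH_final = 2.6980 + 1.3140 * 1.2040
Result: 4.2801


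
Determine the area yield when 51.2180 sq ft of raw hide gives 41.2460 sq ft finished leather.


Formula: Yield = finished / raw * 100
Substituting: Yield = 41.2460 / 51.2180 * 100
Result: 80.5303 %


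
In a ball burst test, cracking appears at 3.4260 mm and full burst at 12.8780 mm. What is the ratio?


Formula: Ratio = crack / burst
Substituting: Ratio = 3.4260 / 12.8780
Result: 0.2660


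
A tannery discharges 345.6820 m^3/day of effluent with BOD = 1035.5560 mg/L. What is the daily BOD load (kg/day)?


Formula: BOD_load = volume * conc / 1000
Substituting: BOD_load = 345.6820 * 1035.5560 / 1000
Result: 357.9731 kg/day


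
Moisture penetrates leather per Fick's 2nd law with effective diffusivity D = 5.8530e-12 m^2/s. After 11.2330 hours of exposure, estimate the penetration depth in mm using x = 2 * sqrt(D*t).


t = 11.2330 hr * 3600 = 40438.8000 s
D * t = 5.8530e-12 * 40438.8000 = 2.3669e-07
x = 2 * sqrt(D*t) = 2 * sqrt(2.3669e-07) = 9.7301e-04 m = 0.9730 mm


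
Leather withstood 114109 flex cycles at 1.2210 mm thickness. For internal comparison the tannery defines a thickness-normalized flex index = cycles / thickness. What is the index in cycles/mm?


Formula: Index = cycles / thickness
Substituting: Index = 114109 / 1.2210
Result: 93455.3645 cycles/mm


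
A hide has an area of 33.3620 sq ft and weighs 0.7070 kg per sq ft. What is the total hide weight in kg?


Formula: Weight = area * weight_per_sqft
Substituting: Weight = 33.3620 * 0.7070
Result: 23.5869 kg


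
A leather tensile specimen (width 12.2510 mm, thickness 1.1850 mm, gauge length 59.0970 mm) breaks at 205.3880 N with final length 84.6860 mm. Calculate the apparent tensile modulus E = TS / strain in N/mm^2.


TS = F / (w * t) = 205.3880 / (12.2510 * 1.1850) = 14.1477 N/mm^2
strain = (Lf - L0) / L0 = (84.6860 - 59.0970) / 59.0970 = 0.4330
E = TS / strain = 14.1477 / 0.4330 = 32.6736 N/mm^2


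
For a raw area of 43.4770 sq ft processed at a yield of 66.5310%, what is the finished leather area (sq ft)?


Formula: finished = raw * yield / 100
Substituting: finished = 43.4770 * 66.5310 / 100
Result: 28.9257 sq ft


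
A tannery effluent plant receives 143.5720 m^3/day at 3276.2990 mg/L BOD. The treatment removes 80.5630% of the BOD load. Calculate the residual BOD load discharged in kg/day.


Load_in = volume * conc / 1000 = 143.5720 * 3276.2990 / 1000 = 470.3848 kg/day
Removed = Load_in * eff / 100 = 470.3848 * 80.5630 / 100 = 378.9561 kg/day
Load_out = Load_in - Removed = 470.3848 - 378.9561 = 91.4287 kg/day


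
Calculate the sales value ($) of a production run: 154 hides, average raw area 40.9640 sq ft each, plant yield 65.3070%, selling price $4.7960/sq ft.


Raw_total = N * avg_area = 154 * 40.9640 = 6308.4560 sq ft
Finished = Raw_total * yield / 100 = 6308.4560 * 65.3070 / 100 = 4119.8634 sq ft
Value = Finished * price = 4119.8634 * 4.7960 = 19758.8647 $


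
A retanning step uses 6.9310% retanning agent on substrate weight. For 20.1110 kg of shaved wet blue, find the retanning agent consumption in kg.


Formula: Retan = substrate * pct / 100
Substituting: Retan = 20.1110 * 6.9310 / 100
Result: 1.3939 kg


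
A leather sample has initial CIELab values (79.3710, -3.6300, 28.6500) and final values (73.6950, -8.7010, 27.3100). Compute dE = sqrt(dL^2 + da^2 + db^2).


dL = -5.6760, da = -5.0710, db = -1.3400
dE = sqrt((-5.6760)^2 + (-5.0710)^2 + (-1.3400)^2) = 7.7284


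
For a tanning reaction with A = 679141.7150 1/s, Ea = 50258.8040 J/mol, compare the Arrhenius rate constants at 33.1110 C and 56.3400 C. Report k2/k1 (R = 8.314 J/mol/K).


T1 = 33.1110 + 273.15 = 306.2610 K; T2 = 56.3400 + 273.15 = 329.4900 K
k1 = A * exp(-Ea/(R*T1)) = 679141.7150 * exp(-50258.8040/(8.314*306.2610)) = 0.00181849 1/s
k2 = A * exp(-Ea/(R*T2)) = 679141.7150 * exp(-50258.8040/(8.314*329.4900)) = 0.00731231 1/s
k2/k1 = 0.00731231 / 0.00181849 = 4.0211


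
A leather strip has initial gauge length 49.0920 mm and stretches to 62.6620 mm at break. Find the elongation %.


Formula: Elongation = (Lf - L0) / L0 * 100
Substituting: Elongation = (62.6620 - 49.0920) / 49.0920 * 100
Result: 27.6420 %


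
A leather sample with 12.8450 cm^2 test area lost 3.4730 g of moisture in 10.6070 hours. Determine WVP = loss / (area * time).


Formula: WVP = loss / (area * time)
Substituting: WVP = 3.4730 / (12.8450 * 10.6070)
Result: 0.0254905 g/(cm^2*hr)


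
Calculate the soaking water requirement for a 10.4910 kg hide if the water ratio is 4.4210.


Formula: Water = hide_weight * ratio
Substituting: Water = 10.4910 * 4.4210
Result: 46.3807 kg


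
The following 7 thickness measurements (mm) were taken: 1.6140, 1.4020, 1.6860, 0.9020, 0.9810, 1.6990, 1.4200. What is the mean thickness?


Formula: Average = sum / n
Substituting: Average = 9.7040 / 7
Result: 1.3863 mm


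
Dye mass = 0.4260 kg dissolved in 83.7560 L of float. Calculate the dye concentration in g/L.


Formula: Conc = dye_mass(kg) / volume(L) * 1000
Substituting: Conc = 0.4260 / 83.7560 * 1000
Result: 5.0862 g/L


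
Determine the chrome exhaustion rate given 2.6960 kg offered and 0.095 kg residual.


Formula: Uptake = (offered - residual) / offered * 100
Substituting: Uptake = (2.6960 - 0.095) / 2.6960 * 100
Result: 96.4763 %


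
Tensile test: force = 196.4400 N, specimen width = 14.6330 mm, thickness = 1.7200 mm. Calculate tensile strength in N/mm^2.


Formula: TS = force / (width * thickness)
Substituting: TS = 196.4400 / (14.6330 * 1.7200)
Result: 7.8049 N/mm^2


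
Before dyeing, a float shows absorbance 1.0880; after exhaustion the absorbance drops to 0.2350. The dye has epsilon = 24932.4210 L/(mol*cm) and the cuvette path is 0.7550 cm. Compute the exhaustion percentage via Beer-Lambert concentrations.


c_initial = A_i / (epsilon * l) = 1.0880 / (24932.4210 * 0.7550) = 5.7799e-05 mol/L
c_final = A_f / (epsilon * l) = 0.2350 / (24932.4210 * 0.7550) = 1.2484e-05 mol/L
Exhaustion = (c_initial - c_final) / c_initial * 100 = (5.7799e-05 - 1.2484e-05) / 5.7799e-05 * 100 = 78.4007 %


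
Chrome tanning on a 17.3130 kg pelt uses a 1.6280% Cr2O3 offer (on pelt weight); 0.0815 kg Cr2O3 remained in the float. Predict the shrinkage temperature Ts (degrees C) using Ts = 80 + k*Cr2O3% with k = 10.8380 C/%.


Offered = pelt * offer_pct / 100 = 17.3130 * 1.6280 / 100 = 0.2819 kg
Uptake = offered - residual = 0.2819 - 0.0815 = 0.2004 kg
Cr2O3% on pelt = uptake / pelt * 100 = 0.2004 / 17.3130 * 100 = 1.1573 %
Ts = 80 + k * Cr2O3% = 80 + 10.8380 * 1.1573 = 92.5423 C


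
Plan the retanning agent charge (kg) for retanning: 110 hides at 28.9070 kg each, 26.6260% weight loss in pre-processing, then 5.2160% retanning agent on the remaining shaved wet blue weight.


Total_raw = N * avg_wt = 110 * 28.9070 = 3179.7700 kg
Substrate = Total_raw * (1 - loss/100) = 3179.7700 * (1 - 26.6260/100) = 2333.1244 kg
Retan = Substrate * pct / 100 = 2333.1244 * 5.2160 / 100 = 121.6958 kg


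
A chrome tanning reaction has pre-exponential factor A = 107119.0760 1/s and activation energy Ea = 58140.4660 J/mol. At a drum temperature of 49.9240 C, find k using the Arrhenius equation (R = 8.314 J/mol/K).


T_K = T_C + 273.15 = 49.9240 + 273.15 = 323.0740 K
exponent = -Ea / (R * T_K) = -58140.4660 / (8.314 * 323.0740) = -21.6454
k = A * exp(exponent) = 107119.0760 * exp(-21.6454) = 4.2596e-05 1/s


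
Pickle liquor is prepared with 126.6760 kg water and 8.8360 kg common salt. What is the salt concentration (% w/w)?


Formula: Conc = salt / (water + salt) * 100
Substituting: Conc = 8.8360 / (126.6760 + 8.8360) * 100
Result: 6.5205 %


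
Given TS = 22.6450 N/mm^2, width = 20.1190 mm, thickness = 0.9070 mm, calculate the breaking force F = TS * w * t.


Formula: F = TS * w * t
Substituting: F = 22.6450 * 20.1190 * 0.9070
Result: 413.2244 N


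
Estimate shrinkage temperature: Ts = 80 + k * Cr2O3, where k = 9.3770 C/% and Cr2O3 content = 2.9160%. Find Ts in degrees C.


Formula: Ts = 80 + k * Cr2O3
Substituting: Ts = 80 + 9.3770 * 2.9160
Result: 107.3433 C


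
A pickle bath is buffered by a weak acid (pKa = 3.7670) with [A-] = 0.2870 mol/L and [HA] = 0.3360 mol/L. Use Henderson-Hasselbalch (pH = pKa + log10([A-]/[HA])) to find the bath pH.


ratio = [A-] / [HA] = 0.2870 / 0.3360 = 0.8542
log10(ratio) = -0.0684574
pH = pKa + log10(ratio) = 3.7670 - 0.0684574 = 3.6985


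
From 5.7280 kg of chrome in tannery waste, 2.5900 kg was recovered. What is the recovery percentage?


Formula: Recovery = recovered / input * 100
Substituting: Recovery = 2.5900 / 5.7280 * 100
Result: 45.2165 %


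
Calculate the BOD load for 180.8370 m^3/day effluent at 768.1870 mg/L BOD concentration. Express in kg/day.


Formula: BOD_load = volume * conc / 1000
Substituting: BOD_load = 180.8370 * 768.1870 / 1000
Result: 138.9166 kg/day


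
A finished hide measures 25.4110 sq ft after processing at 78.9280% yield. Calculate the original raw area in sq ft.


Formula: raw = finished * 100 / yield
Substituting: raw = 25.4110 * 100 / 78.9280
Result: 32.1952 sq ft


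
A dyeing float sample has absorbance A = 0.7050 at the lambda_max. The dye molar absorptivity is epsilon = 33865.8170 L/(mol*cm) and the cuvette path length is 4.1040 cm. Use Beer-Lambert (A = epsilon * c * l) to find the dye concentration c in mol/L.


Formula: c = A / (epsilon * l)
Substituting: c = 0.7050 / (33865.8170 * 4.1040)
Result: 5.0725e-06 mol/L


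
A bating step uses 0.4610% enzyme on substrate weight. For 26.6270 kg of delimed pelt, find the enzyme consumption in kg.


Formula: Enzyme = substrate * pct / 100
Substituting: Enzyme = 26.6270 * 0.4610 / 100
Result: 0.1228 kg


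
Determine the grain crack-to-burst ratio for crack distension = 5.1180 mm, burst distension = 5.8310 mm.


Formula: Ratio = crack / burst
Substituting: Ratio = 5.1180 / 5.8310
Result: 0.8777


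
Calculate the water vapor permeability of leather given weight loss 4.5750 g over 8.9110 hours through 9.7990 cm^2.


Formula: WVP = loss / (area * time)
Substituting: WVP = 4.5750 / (9.7990 * 8.9110)
Result: 0.0523942 g/(cm^2*hr)


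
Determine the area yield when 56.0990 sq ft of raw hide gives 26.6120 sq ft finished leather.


Formula: Yield = finished / raw * 100
Substituting: Yield = 26.6120 / 56.0990 * 100
Result: 47.4376 %


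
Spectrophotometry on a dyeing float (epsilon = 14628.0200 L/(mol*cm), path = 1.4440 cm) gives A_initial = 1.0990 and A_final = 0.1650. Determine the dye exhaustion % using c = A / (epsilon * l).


c_initial = A_i / (epsilon * l) = 1.0990 / (14628.0200 * 1.4440) = 5.2029e-05 mol/L
c_final = A_f / (epsilon * l) = 0.1650 / (14628.0200 * 1.4440) = 7.8114e-06 mol/L
Exhaustion = (c_initial - c_final) / c_initial * 100 = (5.2029e-05 - 7.8114e-06) / 5.2029e-05 * 100 = 84.9864 %


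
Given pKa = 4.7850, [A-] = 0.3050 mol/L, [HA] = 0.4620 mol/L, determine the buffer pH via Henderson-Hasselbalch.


ratio = [A-] / [HA] = 0.3050 / 0.4620 = 0.6602
log10(ratio) = -0.1803
pH = pKa + log10(ratio) = 4.7850 - 0.1803 = 4.6047


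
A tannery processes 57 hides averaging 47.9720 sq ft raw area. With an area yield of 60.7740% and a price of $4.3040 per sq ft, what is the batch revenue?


Raw_total = N * avg_area = 57 * 47.9720 = 2734.4040 sq ft
Finished = Raw_total * yield / 100 = 2734.4040 * 60.7740 / 100 = 1661.8067 sq ft
Value = Finished * price = 1661.8067 * 4.3040 = 7152.4160 $


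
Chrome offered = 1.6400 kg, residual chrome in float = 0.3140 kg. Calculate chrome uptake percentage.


Formula: Uptake = (offered - residual) / offered * 100
Substituting: Uptake = (1.6400 - 0.3140) / 1.6400 * 100
Result: 80.8537 %


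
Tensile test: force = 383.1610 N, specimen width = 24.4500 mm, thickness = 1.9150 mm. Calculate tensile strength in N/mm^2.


Formula: TS = force / (width * thickness)
Substituting: TS = 383.1610 / (24.4500 * 1.9150)
Result: 8.1834 N/mm^2


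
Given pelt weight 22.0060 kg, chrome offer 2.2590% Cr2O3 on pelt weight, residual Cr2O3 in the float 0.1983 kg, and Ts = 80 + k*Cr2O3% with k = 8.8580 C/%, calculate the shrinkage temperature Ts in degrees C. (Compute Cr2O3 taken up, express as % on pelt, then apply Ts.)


Offered = pelt * offer_pct / 100 = 22.0060 * 2.2590 / 100 = 0.4971 kg
Uptake = offered - residual = 0.4971 - 0.1983 = 0.2988 kg
Cr2O3% on pelt = uptake / pelt * 100 = 0.2988 / 22.0060 * 100 = 1.3579 %
Ts = 80 + k * Cr2O3% = 80 + 8.8580 * 1.3579 = 92.0281 C


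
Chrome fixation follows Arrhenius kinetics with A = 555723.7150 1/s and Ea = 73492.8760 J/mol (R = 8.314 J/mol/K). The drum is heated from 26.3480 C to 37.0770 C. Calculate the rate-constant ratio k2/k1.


T1 = 26.3480 + 273.15 = 299.4980 K; T2 = 37.0770 + 273.15 = 310.2270 K
k1 = A * exp(-Ea/(R*T1)) = 555723.7150 * exp(-73492.8760/(8.314*299.4980)) = 8.4470e-08 1/s
k2 = A * exp(-Ea/(R*T2)) = 555723.7150 * exp(-73492.8760/(8.314*310.2270)) = 2.3443e-07 1/s
k2/k1 = 2.3443e-07 / 8.4470e-08 = 2.7753


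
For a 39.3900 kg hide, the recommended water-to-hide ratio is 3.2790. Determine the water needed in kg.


Formula: Water = hide_weight * ratio
Substituting: Water = 39.3900 * 3.2790
Result: 129.1598 kg


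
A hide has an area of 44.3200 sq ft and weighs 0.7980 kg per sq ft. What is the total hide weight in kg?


Formula: Weight = area * weight_per_sqft
Substituting: Weight = 44.3200 * 0.7980
Result: 35.3674 kg


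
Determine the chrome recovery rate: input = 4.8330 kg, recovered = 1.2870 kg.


Formula: Recovery = recovered / input * 100
Substituting: Recovery = 1.2870 / 4.8330 * 100
Result: 26.6294 %


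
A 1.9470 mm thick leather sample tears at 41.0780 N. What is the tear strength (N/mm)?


Formula: Tear strength = force / thickness
Substituting: Tear strength = 41.0780 / 1.9470
Result: 21.0981 N/mm


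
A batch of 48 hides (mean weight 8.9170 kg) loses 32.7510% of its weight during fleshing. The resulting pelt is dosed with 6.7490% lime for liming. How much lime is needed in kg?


Total_raw = N * avg_wt = 48 * 8.9170 = 428.0160 kg
Substrate = Total_raw * (1 - loss/100) = 428.0160 * (1 - 32.7510/100) = 287.8365 kg
Lime = Substrate * pct / 100 = 287.8365 * 6.7490 / 100 = 19.4261 kg


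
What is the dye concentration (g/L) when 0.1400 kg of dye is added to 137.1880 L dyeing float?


Formula: Conc = dye_mass(kg) / volume(L) * 1000
Substituting: Conc = 0.1400 / 137.1880 * 1000
Result: 1.0205 g/L


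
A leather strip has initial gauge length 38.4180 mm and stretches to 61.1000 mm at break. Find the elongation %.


Formula: Elongation = (Lf - L0) / L0 * 100
Substituting: Elongation = (61.1000 - 38.4180) / 38.4180 * 100
Result: 59.0400 %


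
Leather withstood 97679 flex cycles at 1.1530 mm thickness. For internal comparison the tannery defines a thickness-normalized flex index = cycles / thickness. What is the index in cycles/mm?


Formula: Index = cycles / thickness
Substituting: Index = 97679 / 1.1530
Result: 84717.2593 cycles/mm


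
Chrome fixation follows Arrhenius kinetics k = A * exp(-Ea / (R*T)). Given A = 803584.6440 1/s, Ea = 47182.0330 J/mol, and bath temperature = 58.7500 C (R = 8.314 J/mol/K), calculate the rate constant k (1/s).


T_K = T_C + 273.15 = 58.7500 + 273.15 = 331.9000 K
exponent = -Ea / (R * T_K) = -47182.0330 / (8.314 * 331.9000) = -17.0986
k = A * exp(exponent) = 803584.6440 * exp(-17.0986) = 0.0301456 1/s


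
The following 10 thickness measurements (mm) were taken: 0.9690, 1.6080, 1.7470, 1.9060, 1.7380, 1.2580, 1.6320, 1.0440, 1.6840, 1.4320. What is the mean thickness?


Formula: Average = sum / n
Substituting: Average = 15.0180 / 10
Result: 1.5018 mm


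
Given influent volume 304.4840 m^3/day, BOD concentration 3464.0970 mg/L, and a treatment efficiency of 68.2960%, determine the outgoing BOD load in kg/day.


Load_in = volume * conc / 1000 = 304.4840 * 3464.0970 / 1000 = 1054.7621 kg/day
Removed = Load_in * eff / 100 = 1054.7621 * 68.2960 / 100 = 720.3603 kg/day
Load_out = Load_in - Removed = 1054.7621 - 720.3603 = 334.4018 kg/day


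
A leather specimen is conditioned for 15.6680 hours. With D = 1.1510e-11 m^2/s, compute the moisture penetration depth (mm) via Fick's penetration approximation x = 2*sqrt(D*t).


t = 15.6680 hr * 3600 = 56404.8000 s
D * t = 1.1510e-11 * 56404.8000 = 6.4922e-07
x = 2 * sqrt(D*t) = 2 * sqrt(6.4922e-07) = 0.00161148 m = 1.6115 mm


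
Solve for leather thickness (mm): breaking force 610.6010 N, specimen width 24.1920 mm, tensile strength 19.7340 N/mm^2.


Formula: t = F / (TS * w)
Substituting: t = 610.6010 / (19.7340 * 24.1920)
Result: 1.2790 mm


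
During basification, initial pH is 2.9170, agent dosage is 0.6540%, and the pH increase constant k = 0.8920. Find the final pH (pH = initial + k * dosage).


Formula: pH_final = pH_initial + k * base_pct
Substituting: pH_final = 2.9170 + 0.8920 * 0.6540
Result: 3.5004


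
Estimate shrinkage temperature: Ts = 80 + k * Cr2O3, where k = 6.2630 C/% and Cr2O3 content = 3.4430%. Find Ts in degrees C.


Formula: Ts = 80 + k * Cr2O3
Substituting: Ts = 80 + 6.2630 * 3.4430
Result: 101.5635 C


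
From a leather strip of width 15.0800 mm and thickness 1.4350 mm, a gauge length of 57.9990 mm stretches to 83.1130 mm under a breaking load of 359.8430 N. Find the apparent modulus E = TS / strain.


TS = F / (w * t) = 359.8430 / (15.0800 * 1.4350) = 16.6288 N/mm^2
strain = (Lf - L0) / L0 = (83.1130 - 57.9990) / 57.9990 = 0.4330
E = TS / strain = 16.6288 / 0.4330 = 38.4029 N/mm^2


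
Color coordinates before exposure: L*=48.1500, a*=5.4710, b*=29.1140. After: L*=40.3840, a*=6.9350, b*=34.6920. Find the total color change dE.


dL = -7.7660, da = 1.4640, db = 5.5780
dE = sqrt((-7.7660)^2 + 1.4640^2 + 5.5780^2) = 9.6731


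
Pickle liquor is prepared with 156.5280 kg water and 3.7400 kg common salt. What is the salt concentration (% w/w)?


Formula: Conc = salt / (water + salt) * 100
Substituting: Conc = 3.7400 / (156.5280 + 3.7400) * 100
Result: 2.3336 %


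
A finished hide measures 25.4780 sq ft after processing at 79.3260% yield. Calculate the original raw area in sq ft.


Formula: raw = finished * 100 / yield
Substituting: raw = 25.4780 * 100 / 79.3260
Result: 32.1181 sq ft


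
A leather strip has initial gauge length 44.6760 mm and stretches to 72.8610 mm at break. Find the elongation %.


Formula: Elongation = (Lf - L0) / L0 * 100
Substituting: Elongation = (72.8610 - 44.6760) / 44.6760 * 100
Result: 63.0876 %


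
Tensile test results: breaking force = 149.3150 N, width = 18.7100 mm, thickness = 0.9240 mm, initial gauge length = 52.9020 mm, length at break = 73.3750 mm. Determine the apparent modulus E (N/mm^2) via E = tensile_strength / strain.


TS = F / (w * t) = 149.3150 / (18.7100 * 0.9240) = 8.6369 N/mm^2
strain = (Lf - L0) / L0 = (73.3750 - 52.9020) / 52.9020 = 0.3870
E = TS / strain = 8.6369 / 0.3870 = 22.3176 N/mm^2


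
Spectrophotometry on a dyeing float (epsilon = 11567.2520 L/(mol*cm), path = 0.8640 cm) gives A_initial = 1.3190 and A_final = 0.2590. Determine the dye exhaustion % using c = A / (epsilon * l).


c_initial = A_i / (epsilon * l) = 1.3190 / (11567.2520 * 0.8640) = 1.3198e-04 mol/L
c_final = A_f / (epsilon * l) = 0.2590 / (11567.2520 * 0.8640) = 2.5915e-05 mol/L
Exhaustion = (c_initial - c_final) / c_initial * 100 = (1.3198e-04 - 2.5915e-05) / 1.3198e-04 * 100 = 80.3639 %


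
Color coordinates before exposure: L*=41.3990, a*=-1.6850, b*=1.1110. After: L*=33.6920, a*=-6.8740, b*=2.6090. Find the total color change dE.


dL = -7.7070, da = -5.1890, db = 1.4980
dE = sqrt((-7.7070)^2 + (-5.1890)^2 + 1.4980^2) = 9.4110


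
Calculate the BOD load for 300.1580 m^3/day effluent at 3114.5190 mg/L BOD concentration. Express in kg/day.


Formula: BOD_load = volume * conc / 1000
Substituting: BOD_load = 300.1580 * 3114.5190 / 1000
Result: 934.8478 kg/day


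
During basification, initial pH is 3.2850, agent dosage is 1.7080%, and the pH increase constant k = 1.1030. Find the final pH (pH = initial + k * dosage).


Formula: pH_final = pH_initial + k * base_pct
Substituting: pH_final = 3.2850 + 1.1030 * 1.7080
Result: 5.1689


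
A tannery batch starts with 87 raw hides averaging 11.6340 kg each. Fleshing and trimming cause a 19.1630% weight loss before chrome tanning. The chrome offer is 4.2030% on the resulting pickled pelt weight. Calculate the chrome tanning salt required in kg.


Total_raw = N * avg_wt = 87 * 11.6340 = 1012.1580 kg
Substrate = Total_raw * (1 - loss/100) = 1012.1580 * (1 - 19.1630/100) = 818.1982 kg
Chrome = Substrate * pct / 100 = 818.1982 * 4.2030 / 100 = 34.3889 kg


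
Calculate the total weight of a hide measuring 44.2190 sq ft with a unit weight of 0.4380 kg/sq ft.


Formula: Weight = area * weight_per_sqft
Substituting: Weight = 44.2190 * 0.4380
Result: 19.3679 kg


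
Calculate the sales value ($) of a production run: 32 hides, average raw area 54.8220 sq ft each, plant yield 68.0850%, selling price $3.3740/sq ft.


Raw_total = N * avg_area = 32 * 54.8220 = 1754.3040 sq ft
Finished = Raw_total * yield / 100 = 1754.3040 * 68.0850 / 100 = 1194.4179 sq ft
Value = Finished * price = 1194.4179 * 3.3740 = 4029.9659 $


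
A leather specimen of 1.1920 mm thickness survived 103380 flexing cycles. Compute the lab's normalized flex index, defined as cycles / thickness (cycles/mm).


Formula: Index = cycles / thickness
Substituting: Index = 103380 / 1.1920
Result: 86728.1879 cycles/mm


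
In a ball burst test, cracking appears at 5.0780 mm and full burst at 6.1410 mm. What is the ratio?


Formula: Ratio = crack / burst
Substituting: Ratio = 5.0780 / 6.1410
Result: 0.8269


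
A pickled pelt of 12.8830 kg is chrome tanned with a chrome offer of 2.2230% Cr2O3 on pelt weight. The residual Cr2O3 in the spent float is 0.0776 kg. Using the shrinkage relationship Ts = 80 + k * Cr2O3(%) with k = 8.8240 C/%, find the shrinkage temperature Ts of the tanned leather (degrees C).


Offered = pelt * offer_pct / 100 = 12.8830 * 2.2230 / 100 = 0.2864 kg
Uptake = offered - residual = 0.2864 - 0.0776 = 0.2088 kg
Cr2O3% on pelt = uptake / pelt * 100 = 0.2088 / 12.8830 * 100 = 1.6207 %
Ts = 80 + k * Cr2O3% = 80 + 8.8240 * 1.6207 = 94.3007 C


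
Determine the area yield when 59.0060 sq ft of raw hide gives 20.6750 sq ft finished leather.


Formula: Yield = finished / raw * 100
Substituting: Yield = 20.6750 / 59.0060 * 100
Result: 35.0388 %


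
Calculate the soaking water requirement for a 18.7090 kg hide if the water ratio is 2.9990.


Formula: Water = hide_weight * ratio
Substituting: Water = 18.7090 * 2.9990
Result: 56.1083 kg


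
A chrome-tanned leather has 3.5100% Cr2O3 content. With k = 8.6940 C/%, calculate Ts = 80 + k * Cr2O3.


Formula: Ts = 80 + k * Cr2O3
Substituting: Ts = 80 + 8.6940 * 3.5100
Result: 110.5159 C


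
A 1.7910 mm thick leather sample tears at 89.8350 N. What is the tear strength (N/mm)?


Formula: Tear strength = force / thickness
Substituting: Tear strength = 89.8350 / 1.7910
Result: 50.1591 N/mm


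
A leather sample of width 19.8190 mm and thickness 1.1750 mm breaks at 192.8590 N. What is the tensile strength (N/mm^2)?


Formula: TS = force / (width * thickness)
Substituting: TS = 192.8590 / (19.8190 * 1.1750)
Result: 8.2817 N/mm^2


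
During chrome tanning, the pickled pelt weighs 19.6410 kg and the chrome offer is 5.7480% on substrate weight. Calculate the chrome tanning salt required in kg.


Formula: Chrome = substrate * pct / 100
Substituting: Chrome = 19.6410 * 5.7480 / 100
Result: 1.1290 kg


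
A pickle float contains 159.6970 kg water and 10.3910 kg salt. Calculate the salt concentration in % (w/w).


Formula: Conc = salt / (water + salt) * 100
Substituting: Conc = 10.3910 / (159.6970 + 10.3910) * 100
Result: 6.1092 %


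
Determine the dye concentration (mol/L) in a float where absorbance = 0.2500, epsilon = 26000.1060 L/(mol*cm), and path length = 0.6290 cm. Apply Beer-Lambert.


Formula: c = A / (epsilon * l)
Substituting: c = 0.2500 / (26000.1060 * 0.6290)
Result: 1.5287e-05 mol/L


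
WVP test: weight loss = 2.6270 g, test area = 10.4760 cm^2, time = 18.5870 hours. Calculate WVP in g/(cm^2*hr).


Formula: WVP = loss / (area * time)
Substituting: WVP = 2.6270 / (10.4760 * 18.5870)
Result: 0.0134913 g/(cm^2*hr)


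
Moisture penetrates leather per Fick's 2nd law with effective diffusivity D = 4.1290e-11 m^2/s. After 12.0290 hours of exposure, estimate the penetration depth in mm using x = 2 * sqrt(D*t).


t = 12.0290 hr * 3600 = 43304.4000 s
D * t = 4.1290e-11 * 43304.4000 = 1.7880e-06
x = 2 * sqrt(D*t) = 2 * sqrt(1.7880e-06) = 0.00267435 m = 2.6744 mm


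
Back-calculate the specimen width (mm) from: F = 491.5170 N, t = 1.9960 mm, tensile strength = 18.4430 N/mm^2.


Formula: w = F / (TS * t)
Substituting: w = 491.5170 / (18.4430 * 1.9960)
Result: 13.3520 mm


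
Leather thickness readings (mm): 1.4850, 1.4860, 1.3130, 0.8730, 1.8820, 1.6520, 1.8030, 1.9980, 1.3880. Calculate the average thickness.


Formula: Average = sum / n
Substituting: Average = 13.8800 / 9
Result: 1.5422 mm


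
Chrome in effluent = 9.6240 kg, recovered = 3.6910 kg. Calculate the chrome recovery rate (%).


Formula: Recovery = recovered / input * 100
Substituting: Recovery = 3.6910 / 9.6240 * 100
Result: 38.3520 %


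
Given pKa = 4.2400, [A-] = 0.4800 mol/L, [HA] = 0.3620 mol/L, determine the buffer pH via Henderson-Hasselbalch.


ratio = [A-] / [HA] = 0.4800 / 0.3620 = 1.3260
log10(ratio) = 0.1225
pH = pKa + log10(ratio) = 4.2400 + 0.1225 = 4.3625


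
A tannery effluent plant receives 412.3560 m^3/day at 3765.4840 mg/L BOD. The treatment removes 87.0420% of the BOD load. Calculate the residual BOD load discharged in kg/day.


Load_in = volume * conc / 1000 = 412.3560 * 3765.4840 / 1000 = 1552.7199 kg/day
Removed = Load_in * eff / 100 = 1552.7199 * 87.0420 / 100 = 1351.5185 kg/day
Load_out = Load_in - Removed = 1552.7199 - 1351.5185 = 201.2014 kg/day


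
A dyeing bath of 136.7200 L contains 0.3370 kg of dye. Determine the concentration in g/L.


Formula: Conc = dye_mass(kg) / volume(L) * 1000
Substituting: Conc = 0.3370 / 136.7200 * 1000
Result: 2.4649 g/L


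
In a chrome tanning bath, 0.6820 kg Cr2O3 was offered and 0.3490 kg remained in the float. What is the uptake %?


Formula: Uptake = (offered - residual) / offered * 100
Substituting: Uptake = (0.6820 - 0.3490) / 0.6820 * 100
Result: 48.8270 %


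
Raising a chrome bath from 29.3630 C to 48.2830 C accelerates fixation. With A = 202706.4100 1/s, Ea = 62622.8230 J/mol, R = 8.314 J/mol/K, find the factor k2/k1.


T1 = 29.3630 + 273.15 = 302.5130 K; T2 = 48.2830 + 273.15 = 321.4330 K
k1 = A * exp(-Ea/(R*T1)) = 202706.4100 * exp(-62622.8230/(8.314*302.5130)) = 3.1150e-06 1/s
k2 = A * exp(-Ea/(R*T2)) = 202706.4100 * exp(-62622.8230/(8.314*321.4330)) = 1.3488e-05 1/s
k2/k1 = 1.3488e-05 / 3.1150e-06 = 4.3300


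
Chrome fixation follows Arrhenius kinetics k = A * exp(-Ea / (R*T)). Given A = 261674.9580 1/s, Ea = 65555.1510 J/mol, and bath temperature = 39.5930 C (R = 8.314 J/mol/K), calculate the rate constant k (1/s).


T_K = T_C + 273.15 = 39.5930 + 273.15 = 312.7430 K
exponent = -Ea / (R * T_K) = -65555.1510 / (8.314 * 312.7430) = -25.2121
k = A * exp(exponent) = 261674.9580 * exp(-25.2121) = 2.9396e-06 1/s


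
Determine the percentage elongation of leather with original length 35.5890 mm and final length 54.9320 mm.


Formula: Elongation = (Lf - L0) / L0 * 100
Substituting: Elongation = (54.9320 - 35.5890) / 35.5890 * 100
Result: 54.3511 %


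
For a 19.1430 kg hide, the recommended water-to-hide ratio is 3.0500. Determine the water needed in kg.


Formula: Water = hide_weight * ratio
Substituting: Water = 19.1430 * 3.0500
Result: 58.3862 kg


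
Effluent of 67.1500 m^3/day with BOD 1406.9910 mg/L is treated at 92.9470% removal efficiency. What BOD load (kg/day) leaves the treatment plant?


Load_in = volume * conc / 1000 = 67.1500 * 1406.9910 / 1000 = 94.4794 kg/day
Removed = Load_in * eff / 100 = 94.4794 * 92.9470 / 100 = 87.8158 kg/day
Load_out = Load_in - Removed = 94.4794 - 87.8158 = 6.6636 kg/day


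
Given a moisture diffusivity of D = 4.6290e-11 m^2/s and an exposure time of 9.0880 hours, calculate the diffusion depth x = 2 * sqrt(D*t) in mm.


t = 9.0880 hr * 3600 = 32716.8000 s
D * t = 4.6290e-11 * 32716.8000 = 1.5145e-06
x = 2 * sqrt(D*t) = 2 * sqrt(1.5145e-06) = 0.00246127 m = 2.4613 mm


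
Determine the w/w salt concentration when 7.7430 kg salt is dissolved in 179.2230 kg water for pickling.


Formula: Conc = salt / (water + salt) * 100
Substituting: Conc = 7.7430 / (179.2230 + 7.7430) * 100
Result: 4.1414 %


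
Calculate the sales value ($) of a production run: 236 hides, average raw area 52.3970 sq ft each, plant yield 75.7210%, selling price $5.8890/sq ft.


Raw_total = N * avg_area = 236 * 52.3970 = 12365.6920 sq ft
Finished = Raw_total * yield / 100 = 12365.6920 * 75.7210 / 100 = 9363.4256 sq ft
Value = Finished * price = 9363.4256 * 5.8890 = 55141.2136 $


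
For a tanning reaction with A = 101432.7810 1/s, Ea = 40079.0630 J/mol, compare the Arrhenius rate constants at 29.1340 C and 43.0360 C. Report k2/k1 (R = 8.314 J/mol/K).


T1 = 29.1340 + 273.15 = 302.2840 K; T2 = 43.0360 + 273.15 = 316.1860 K
k1 = A * exp(-Ea/(R*T1)) = 101432.7810 * exp(-40079.0630/(8.314*302.2840)) = 0.0120301 1/s
k2 = A * exp(-Ea/(R*T2)) = 101432.7810 * exp(-40079.0630/(8.314*316.1860)) = 0.0242542 1/s
k2/k1 = 0.0242542 / 0.0120301 = 2.0161


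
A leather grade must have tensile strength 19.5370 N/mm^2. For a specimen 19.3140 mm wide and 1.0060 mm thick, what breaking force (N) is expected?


Formula: F = TS * w * t
Substituting: F = 19.5370 * 19.3140 * 1.0060
Result: 379.6016 N


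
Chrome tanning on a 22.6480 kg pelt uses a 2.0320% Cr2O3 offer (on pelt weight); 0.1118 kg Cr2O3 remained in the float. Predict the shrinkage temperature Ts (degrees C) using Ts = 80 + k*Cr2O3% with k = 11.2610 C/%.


Offered = pelt * offer_pct / 100 = 22.6480 * 2.0320 / 100 = 0.4602 kg
Uptake = offered - residual = 0.4602 - 0.1118 = 0.3484 kg
Cr2O3% on pelt = uptake / pelt * 100 = 0.3484 / 22.6480 * 100 = 1.5384 %
Ts = 80 + k * Cr2O3% = 80 + 11.2610 * 1.5384 = 97.3235 C


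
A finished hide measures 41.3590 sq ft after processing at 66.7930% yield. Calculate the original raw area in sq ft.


Formula: raw = finished * 100 / yield
Substituting: raw = 41.3590 * 100 / 66.7930
Result: 61.9212 sq ft
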